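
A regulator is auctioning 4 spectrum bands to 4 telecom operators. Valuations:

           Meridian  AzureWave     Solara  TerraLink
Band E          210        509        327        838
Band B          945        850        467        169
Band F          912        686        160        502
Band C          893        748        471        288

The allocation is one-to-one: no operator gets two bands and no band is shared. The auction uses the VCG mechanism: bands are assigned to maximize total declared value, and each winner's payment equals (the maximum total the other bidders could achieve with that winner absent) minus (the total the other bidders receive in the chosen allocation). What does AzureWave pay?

Efficient allocation: Meridian→Band F ($912M), AzureWave→Band B ($850M), Solara→Band C ($471M), TerraLink→Band E ($838M); total welfare W = $3071M.
AzureWave receives Band B at value $850M, so the others get W − 850 = $2221M.
Without AzureWave: best allocation of the remaining 3 bidders over all 4 bands is Meridian→Band B ($945M), Solara→Band C ($471M), TerraLink→Band E ($838M), total $2254M.
VCG payment = (others' best without AzureWave) − (others' welfare with AzureWave) = 2254 − 2221 = $33M.

AzureWave pays $33M.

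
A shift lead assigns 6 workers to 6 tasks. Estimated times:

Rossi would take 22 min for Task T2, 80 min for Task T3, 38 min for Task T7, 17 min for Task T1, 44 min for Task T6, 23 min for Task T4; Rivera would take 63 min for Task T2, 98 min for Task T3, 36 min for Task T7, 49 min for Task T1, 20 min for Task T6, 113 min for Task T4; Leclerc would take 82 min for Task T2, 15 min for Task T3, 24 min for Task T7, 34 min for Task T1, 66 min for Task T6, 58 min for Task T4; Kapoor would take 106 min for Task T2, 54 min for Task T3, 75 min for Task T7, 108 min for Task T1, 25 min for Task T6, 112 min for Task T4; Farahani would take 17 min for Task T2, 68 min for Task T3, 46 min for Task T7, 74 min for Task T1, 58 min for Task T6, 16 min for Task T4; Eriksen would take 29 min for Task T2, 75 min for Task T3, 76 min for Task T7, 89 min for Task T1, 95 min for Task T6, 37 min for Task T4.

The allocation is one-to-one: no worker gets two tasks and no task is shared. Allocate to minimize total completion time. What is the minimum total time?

This is a one-to-one assignment (minimum-cost bipartite matching).
Optimal: Rossi→Task T1 (17 min), Rivera→Task T7 (36 min), Leclerc→Task T3 (15 min), Kapoor→Task T6 (25 min), Farahani→Task T4 (16 min), Eriksen→Task T2 (29 min) — total 17+36+15+25+16+29 = 138 min.
Row-greedy (each worker in turn takes its cheapest remaining task) gives 172 min, worse by 34.
Next-best assignment: Rossi→Task T1, Rivera→Task T7, Leclerc→Task T3, Kapoor→Task T6, Farahani→Task T2, Eriksen→Task T4 = 147 min.
Swapping Eriksen↔Rossi (Eriksen→Task T1 89 min, Rossi→Task T2 22 min) adds 65.
No other one-to-one assignment undercuts 138 min.

Min total: 138 min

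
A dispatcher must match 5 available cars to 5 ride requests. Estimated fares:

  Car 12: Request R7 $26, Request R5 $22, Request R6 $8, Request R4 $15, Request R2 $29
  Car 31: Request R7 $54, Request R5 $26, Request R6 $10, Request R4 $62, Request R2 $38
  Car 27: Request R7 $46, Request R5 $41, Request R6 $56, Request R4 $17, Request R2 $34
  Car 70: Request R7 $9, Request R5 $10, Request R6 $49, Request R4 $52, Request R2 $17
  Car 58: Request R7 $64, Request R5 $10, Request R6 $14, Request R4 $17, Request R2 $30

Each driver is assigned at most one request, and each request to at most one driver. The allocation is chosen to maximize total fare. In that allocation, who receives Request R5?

Treat this as an assignment problem: match each driver to one request.
Optimal: Car 12→Request R2 ($29), Car 31→Request R4 ($62), Car 27→Request R5 ($41), Car 70→Request R6 ($49), Car 58→Request R7 ($64) — total 29+62+41+49+64 = $245.
Max-entry greedy (repeatedly take the single best remaining cell) gives $221, worse by 24.
Next-best assignment: Car 12→Request R5, Car 31→Request R2, Car 27→Request R6, Car 70→Request R4, Car 58→Request R7 = $232.
No other one-to-one assignment exceeds $245.
Car 27's own top request is Request R6 ($56), but forcing Car 27→Request R6 and reassigning the rest optimally gives only $232 — worse by 13.

Car 27 receives Request R5.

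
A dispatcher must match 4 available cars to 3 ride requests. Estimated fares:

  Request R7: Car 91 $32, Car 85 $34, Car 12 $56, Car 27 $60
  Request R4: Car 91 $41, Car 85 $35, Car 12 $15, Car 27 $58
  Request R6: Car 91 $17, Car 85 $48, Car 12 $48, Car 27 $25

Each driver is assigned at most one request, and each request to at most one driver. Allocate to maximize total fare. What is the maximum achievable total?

This is a one-to-one assignment (maximum-weight bipartite matching).
Optimal: Car 12→Request R7 ($56), Car 27→Request R4 ($58), Car 85→Request R6 ($48) — total 56+58+48 = $162.
Max-entry greedy (repeatedly take the single best remaining cell) gives $149, worse by 13.
Next-best assignment: Car 27→Request R7, Car 91→Request R4, Car 85→Request R6 = $149.

Max total: $162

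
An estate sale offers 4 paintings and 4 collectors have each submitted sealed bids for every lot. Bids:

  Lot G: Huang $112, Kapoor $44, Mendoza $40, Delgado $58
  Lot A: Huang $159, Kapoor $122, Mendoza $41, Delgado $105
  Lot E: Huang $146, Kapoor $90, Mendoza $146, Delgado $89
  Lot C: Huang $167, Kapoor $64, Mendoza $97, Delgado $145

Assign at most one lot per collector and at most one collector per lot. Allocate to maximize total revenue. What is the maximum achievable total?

Maximum total: $525

Optimal: Huang→Lot G ($112), Kapoor→Lot A ($122), Mendoza→Lot E ($146), Delgado→Lot C ($145) — total 112+122+146+145 = $525.
Row-greedy (each collector in turn takes its best remaining lot) gives $493, worse by 32.
Swapping Delgado↔Kapoor (Delgado→Lot A $105, Kapoor→Lot C $64) loses 98.
Every other assignment is strictly worse.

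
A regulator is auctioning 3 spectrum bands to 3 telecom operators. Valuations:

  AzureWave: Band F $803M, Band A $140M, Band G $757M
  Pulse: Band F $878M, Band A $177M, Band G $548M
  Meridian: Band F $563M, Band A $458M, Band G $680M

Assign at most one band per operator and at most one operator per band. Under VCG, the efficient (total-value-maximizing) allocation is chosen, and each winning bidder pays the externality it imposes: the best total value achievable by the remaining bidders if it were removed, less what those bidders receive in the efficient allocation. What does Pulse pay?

Efficient allocation: AzureWave→Band G ($757M), Pulse→Band F ($878M), Meridian→Band A ($458M); total welfare W = $2093M.
Pulse receives Band F at value $878M, so the others get W − 878 = $1215M.
Without Pulse: best allocation of the remaining 2 bidders over all 3 bands is AzureWave→Band F ($803M), Meridian→Band G ($680M), total $1483M.
VCG payment = (others' best without Pulse) − (others' welfare with Pulse) = 1483 − 1215 = $268M.

Pulse pays $268M.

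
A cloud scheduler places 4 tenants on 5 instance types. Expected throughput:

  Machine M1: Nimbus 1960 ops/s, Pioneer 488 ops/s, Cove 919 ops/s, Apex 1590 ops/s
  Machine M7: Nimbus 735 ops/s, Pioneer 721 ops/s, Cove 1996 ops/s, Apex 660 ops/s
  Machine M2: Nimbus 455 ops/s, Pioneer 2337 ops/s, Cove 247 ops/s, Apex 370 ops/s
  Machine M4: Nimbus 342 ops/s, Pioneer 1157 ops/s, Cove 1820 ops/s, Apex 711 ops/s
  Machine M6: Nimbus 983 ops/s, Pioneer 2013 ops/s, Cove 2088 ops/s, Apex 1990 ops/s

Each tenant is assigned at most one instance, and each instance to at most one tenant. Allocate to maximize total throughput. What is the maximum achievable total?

This is the linear assignment problem.
Optimal: Nimbus→Machine M1 (1960 ops/s), Pioneer→Machine M2 (2337 ops/s), Cove→Machine M7 (1996 ops/s), Apex→Machine M6 (1990 ops/s) — total 1960+2337+1996+1990 = 8283 ops/s.
Row-greedy (each tenant in turn takes its best remaining instance) gives 7096 ops/s, worse by 1187.
Swapping Nimbus↔Cove (Nimbus→Machine M7 735 ops/s, Cove→Machine M1 919 ops/s) loses 2302.

Max total: 8283 ops/s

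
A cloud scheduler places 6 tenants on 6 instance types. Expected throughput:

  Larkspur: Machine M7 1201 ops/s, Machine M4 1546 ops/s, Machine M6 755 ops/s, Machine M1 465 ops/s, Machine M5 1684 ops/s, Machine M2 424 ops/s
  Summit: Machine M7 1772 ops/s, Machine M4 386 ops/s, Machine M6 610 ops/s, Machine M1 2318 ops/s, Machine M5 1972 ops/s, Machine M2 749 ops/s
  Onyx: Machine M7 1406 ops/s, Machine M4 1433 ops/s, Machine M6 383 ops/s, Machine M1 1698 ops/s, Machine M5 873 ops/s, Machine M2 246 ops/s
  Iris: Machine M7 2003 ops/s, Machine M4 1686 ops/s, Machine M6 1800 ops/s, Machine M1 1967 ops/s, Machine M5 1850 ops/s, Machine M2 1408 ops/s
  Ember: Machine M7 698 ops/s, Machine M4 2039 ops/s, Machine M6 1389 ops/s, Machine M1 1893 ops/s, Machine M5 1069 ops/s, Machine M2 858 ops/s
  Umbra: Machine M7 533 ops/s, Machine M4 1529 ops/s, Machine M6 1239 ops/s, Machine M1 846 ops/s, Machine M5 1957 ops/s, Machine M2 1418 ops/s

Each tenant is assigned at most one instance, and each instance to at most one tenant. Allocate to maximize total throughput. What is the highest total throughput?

Optimal: Larkspur→Machine M5 (1684 ops/s), Summit→Machine M1 (2318 ops/s), Onyx→Machine M7 (1406 ops/s), Iris→Machine M6 (1800 ops/s), Ember→Machine M4 (2039 ops/s), Umbra→Machine M2 (1418 ops/s) — total 1684+2318+1406+1800+2039+1418 = 10665 ops/s.
Row-greedy (each tenant in turn takes its best remaining instance) gives 10245 ops/s, worse by 420.
Next-best assignment: Larkspur→Machine M5, Summit→Machine M7, Onyx→Machine M1, Iris→Machine M6, Ember→Machine M4, Umbra→Machine M2 = 10411 ops/s.
Swapping Summit↔Onyx (Summit→Machine M7 1772 ops/s, Onyx→Machine M1 1698 ops/s) loses 254.

Maximum total: 10665 ops/s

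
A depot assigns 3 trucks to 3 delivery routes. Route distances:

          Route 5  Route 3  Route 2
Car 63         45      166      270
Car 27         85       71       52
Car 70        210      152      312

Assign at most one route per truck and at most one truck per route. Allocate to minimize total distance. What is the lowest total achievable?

Minimum total: 249 km

This is a one-to-one assignment (minimum-cost bipartite matching).
Optimal: Car 63→Route 5 (45 km), Car 27→Route 2 (52 km), Car 70→Route 3 (152 km) — total 45+52+152 = 249 km.
Column-greedy (each route in turn goes to its cheapest remaining truck) gives 428 km, worse by 179.
Next-best assignment: Car 63→Route 5, Car 27→Route 3, Car 70→Route 2 = 428 km.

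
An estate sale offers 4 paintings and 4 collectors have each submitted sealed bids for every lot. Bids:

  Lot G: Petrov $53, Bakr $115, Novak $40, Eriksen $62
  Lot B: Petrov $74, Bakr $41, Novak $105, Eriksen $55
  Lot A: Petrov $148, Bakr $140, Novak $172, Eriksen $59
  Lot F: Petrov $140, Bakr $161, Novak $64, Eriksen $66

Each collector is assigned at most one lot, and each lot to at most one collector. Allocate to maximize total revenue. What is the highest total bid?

Maximum total: $482

Optimal: Petrov→Lot F ($140), Bakr→Lot G ($115), Novak→Lot A ($172), Eriksen→Lot B ($55) — total 140+115+172+55 = $482.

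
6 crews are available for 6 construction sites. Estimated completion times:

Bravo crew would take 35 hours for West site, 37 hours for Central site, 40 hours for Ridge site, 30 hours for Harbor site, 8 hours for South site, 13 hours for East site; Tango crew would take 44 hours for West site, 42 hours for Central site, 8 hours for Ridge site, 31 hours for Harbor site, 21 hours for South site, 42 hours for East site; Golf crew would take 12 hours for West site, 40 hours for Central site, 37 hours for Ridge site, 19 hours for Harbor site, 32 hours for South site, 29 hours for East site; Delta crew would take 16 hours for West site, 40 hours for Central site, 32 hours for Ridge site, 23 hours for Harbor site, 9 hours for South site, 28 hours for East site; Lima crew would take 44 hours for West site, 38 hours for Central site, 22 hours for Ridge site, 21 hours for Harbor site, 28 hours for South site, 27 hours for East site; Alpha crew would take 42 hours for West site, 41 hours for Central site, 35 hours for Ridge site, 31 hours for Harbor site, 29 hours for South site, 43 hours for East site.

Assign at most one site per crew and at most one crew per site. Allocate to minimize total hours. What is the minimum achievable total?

Optimal: Bravo crew→East site (13 hours), Tango crew→Ridge site (8 hours), Golf crew→West site (12 hours), Delta crew→South site (9 hours), Lima crew→Harbor site (21 hours), Alpha crew→Central site (41 hours) — total 13+8+12+9+21+41 = 104 hours.
Min-entry greedy (repeatedly take the single cheapest remaining cell) gives 118 hours, worse by 14.
Swapping Lima crew↔Tango crew (Lima crew→Ridge site 22 hours, Tango crew→Harbor site 31 hours) adds 24.
Every other assignment is strictly worse.

Minimum total: 104 hours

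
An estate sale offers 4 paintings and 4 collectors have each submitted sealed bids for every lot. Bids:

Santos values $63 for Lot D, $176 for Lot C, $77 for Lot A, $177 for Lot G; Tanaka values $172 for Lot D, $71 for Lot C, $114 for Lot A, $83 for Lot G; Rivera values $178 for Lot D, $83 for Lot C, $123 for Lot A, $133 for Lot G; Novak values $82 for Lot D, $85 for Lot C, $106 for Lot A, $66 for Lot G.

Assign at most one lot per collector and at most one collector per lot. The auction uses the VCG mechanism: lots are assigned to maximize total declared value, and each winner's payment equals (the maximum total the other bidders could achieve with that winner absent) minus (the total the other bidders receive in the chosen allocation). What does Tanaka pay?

Efficient allocation: Santos→Lot C ($176), Tanaka→Lot D ($172), Rivera→Lot G ($133), Novak→Lot A ($106); total welfare W = $587.
Tanaka receives Lot D at value $172, so the others get W − 172 = $415.
Without Tanaka: best allocation of the remaining 3 bidders over all 4 lots is Santos→Lot G ($177), Rivera→Lot D ($178), Novak→Lot A ($106), total $461.
VCG payment = (others' best without Tanaka) − (others' welfare with Tanaka) = 461 − 415 = $46.

Tanaka pays $46.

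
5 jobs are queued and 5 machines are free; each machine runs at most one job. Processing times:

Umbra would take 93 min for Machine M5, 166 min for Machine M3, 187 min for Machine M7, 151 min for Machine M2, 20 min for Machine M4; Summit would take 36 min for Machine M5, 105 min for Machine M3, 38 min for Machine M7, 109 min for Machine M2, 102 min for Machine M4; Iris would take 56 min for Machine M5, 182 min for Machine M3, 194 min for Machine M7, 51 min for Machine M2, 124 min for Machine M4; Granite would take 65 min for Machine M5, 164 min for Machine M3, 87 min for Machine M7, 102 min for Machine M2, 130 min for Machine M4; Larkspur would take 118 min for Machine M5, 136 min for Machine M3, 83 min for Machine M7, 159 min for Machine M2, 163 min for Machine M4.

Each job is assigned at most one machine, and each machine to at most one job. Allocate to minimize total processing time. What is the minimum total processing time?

Optimal: Umbra→Machine M4 (20 min), Summit→Machine M7 (38 min), Iris→Machine M2 (51 min), Granite→Machine M5 (65 min), Larkspur→Machine M3 (136 min) — total 20+38+51+65+136 = 310 min.
Min-entry greedy (repeatedly take the single cheapest remaining cell) gives 354 min, worse by 44.
Next-best assignment: Umbra→Machine M4, Summit→Machine M3, Iris→Machine M2, Granite→Machine M5, Larkspur→Machine M7 = 324 min.
No other one-to-one assignment undercuts 310 min.

Min total: 310 min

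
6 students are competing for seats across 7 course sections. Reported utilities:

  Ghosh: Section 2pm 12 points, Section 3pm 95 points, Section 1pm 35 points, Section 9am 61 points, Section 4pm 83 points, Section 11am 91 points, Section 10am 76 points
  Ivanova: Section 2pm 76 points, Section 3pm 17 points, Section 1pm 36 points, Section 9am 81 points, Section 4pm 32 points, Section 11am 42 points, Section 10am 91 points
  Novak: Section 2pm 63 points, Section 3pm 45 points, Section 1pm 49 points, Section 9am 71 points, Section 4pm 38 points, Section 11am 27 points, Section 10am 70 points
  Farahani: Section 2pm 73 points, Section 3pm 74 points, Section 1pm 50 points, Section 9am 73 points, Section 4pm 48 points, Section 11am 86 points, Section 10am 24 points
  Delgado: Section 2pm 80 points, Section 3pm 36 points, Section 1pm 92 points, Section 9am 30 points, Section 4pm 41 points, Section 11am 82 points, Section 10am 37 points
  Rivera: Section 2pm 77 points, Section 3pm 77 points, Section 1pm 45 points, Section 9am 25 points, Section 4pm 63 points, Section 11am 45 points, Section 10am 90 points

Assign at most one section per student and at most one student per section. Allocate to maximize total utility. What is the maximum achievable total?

Optimal: Ghosh→Section 3pm (95 points), Ivanova→Section 10am (91 points), Novak→Section 9am (71 points), Farahani→Section 11am (86 points), Delgado→Section 1pm (92 points), Rivera→Section 2pm (77 points) — total 95+91+71+86+92+77 = 512 points.
Column-greedy (each section in turn goes to its best remaining student) gives 396 points, worse by 116.

Max total: 512 points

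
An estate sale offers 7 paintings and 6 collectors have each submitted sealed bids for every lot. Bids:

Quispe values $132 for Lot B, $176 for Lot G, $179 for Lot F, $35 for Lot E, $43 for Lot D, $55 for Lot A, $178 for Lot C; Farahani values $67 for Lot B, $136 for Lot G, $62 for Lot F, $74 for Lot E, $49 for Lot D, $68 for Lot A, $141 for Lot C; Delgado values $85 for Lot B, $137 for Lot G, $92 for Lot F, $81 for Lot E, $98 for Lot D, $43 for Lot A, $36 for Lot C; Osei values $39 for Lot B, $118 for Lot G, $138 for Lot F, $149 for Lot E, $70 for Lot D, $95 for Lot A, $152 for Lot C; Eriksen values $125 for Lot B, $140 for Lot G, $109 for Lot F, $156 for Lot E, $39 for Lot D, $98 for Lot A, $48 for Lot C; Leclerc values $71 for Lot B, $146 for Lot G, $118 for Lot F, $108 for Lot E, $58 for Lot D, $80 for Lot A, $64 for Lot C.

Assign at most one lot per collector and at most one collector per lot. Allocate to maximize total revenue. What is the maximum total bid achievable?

This is a one-to-one assignment (maximum-weight bipartite matching).
Optimal: Quispe→Lot F ($179), Farahani→Lot C ($141), Delgado→Lot D ($98), Osei→Lot E ($149), Eriksen→Lot B ($125), Leclerc→Lot G ($146) — total 179+141+98+149+125+146 = $838.
Next-best assignment: Quispe→Lot F, Farahani→Lot C, Delgado→Lot D, Osei→Lot A, Eriksen→Lot E, Leclerc→Lot G = $815.
Swapping Osei↔Farahani (Osei→Lot C $152, Farahani→Lot E $74) loses 64.
Checked against all permutations: $838 is optimal.

Max total: $838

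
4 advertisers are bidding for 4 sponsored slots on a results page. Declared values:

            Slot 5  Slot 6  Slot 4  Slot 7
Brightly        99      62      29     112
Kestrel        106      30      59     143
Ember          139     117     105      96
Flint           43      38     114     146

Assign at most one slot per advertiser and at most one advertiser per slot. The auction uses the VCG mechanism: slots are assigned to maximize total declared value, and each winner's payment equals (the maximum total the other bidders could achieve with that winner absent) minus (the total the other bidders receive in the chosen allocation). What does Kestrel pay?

Efficient allocation: Brightly→Slot 5 ($99), Kestrel→Slot 7 ($143), Ember→Slot 6 ($117), Flint→Slot 4 ($114); total welfare W = $473.
Kestrel receives Slot 7 at value $143, so the others get W − 143 = $330.
Without Kestrel: best allocation of the remaining 3 bidders over all 4 slots is Brightly→Slot 7 ($112), Ember→Slot 5 ($139), Flint→Slot 4 ($114), total $365.
VCG payment = (others' best without Kestrel) − (others' welfare with Kestrel) = 365 − 330 = $35.

Kestrel pays $35.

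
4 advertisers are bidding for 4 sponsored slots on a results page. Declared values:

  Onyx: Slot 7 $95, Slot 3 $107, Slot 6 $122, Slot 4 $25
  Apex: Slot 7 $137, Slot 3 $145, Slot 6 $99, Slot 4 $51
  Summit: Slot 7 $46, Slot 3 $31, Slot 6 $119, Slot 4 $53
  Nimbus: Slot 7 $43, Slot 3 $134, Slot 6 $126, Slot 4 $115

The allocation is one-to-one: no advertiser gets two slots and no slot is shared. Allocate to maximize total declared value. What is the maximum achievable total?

Maximum total: $478

Optimal: Onyx→Slot 3 ($107), Apex→Slot 7 ($137), Summit→Slot 6 ($119), Nimbus→Slot 4 ($115) — total 107+137+119+115 = $478.
Row-greedy (each advertiser in turn takes its best remaining slot) gives $363, worse by 115.
Next-best assignment: Onyx→Slot 7, Apex→Slot 3, Summit→Slot 6, Nimbus→Slot 4 = $474.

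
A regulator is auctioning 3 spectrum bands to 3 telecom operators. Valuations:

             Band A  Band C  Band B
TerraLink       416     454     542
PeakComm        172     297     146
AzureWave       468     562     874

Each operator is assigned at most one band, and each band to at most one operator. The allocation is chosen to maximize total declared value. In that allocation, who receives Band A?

TerraLink receives Band A.

Optimal: TerraLink→Band A ($416M), PeakComm→Band C ($297M), AzureWave→Band B ($874M) — total 416+297+874 = $1587M.
Row-greedy (each operator in turn takes its best remaining band) gives $1307M, worse by 280.
Swapping TerraLink↔AzureWave (TerraLink→Band B $542M, AzureWave→Band A $468M) loses 280.
No other one-to-one assignment exceeds $1587M.
TerraLink's own top band is Band B ($542M), but forcing TerraLink→Band B and reassigning the rest optimally gives only $1307M — worse by 280.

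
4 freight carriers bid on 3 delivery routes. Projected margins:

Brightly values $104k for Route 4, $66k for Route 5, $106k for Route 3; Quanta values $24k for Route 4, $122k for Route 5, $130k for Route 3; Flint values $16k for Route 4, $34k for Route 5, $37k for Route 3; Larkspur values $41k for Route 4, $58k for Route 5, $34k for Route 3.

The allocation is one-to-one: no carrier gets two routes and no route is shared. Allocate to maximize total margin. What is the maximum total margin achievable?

Max total: $292k

Treat this as an assignment problem: match each carrier to one route.
Optimal: Brightly→Route 4 ($104k), Larkspur→Route 5 ($58k), Quanta→Route 3 ($130k) — total 104+58+130 = $292k.
Column-greedy (each route in turn goes to its best remaining carrier) gives $263k, worse by 29.
Checked against all permutations: $292k is optimal.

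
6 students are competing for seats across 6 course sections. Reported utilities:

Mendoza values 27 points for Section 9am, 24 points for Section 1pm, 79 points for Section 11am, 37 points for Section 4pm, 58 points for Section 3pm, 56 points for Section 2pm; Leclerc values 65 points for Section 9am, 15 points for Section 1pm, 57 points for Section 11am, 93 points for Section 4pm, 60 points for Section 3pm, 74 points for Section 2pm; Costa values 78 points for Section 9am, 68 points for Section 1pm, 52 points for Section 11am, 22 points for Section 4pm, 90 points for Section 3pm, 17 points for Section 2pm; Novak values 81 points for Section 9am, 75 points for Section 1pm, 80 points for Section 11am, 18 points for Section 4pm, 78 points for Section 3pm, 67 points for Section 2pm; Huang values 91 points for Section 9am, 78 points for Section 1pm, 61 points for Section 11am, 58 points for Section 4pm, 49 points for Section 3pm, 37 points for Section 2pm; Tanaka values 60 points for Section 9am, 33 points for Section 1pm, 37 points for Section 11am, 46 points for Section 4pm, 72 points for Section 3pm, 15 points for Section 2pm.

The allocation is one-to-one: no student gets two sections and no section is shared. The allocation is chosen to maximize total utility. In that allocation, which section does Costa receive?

Costa receives Section 1pm.

Treat this as an assignment problem: match each student to one section.
Optimal: Mendoza→Section 11am (79 points), Leclerc→Section 4pm (93 points), Costa→Section 1pm (68 points), Novak→Section 2pm (67 points), Huang→Section 9am (91 points), Tanaka→Section 3pm (72 points) — total 79+93+68+67+91+72 = 470 points.
Row-greedy (each student in turn takes its best remaining section) gives 436 points, worse by 34.
Next-best assignment: Mendoza→Section 11am, Leclerc→Section 4pm, Costa→Section 9am, Novak→Section 2pm, Huang→Section 1pm, Tanaka→Section 3pm = 467 points.
Swapping Tanaka↔Mendoza (Tanaka→Section 11am 37 points, Mendoza→Section 3pm 58 points) loses 56.
Every other assignment is strictly worse.
Costa's own top section is Section 3pm (90 points), but forcing Costa→Section 3pm and reassigning the rest optimally gives only 467 points — worse by 3.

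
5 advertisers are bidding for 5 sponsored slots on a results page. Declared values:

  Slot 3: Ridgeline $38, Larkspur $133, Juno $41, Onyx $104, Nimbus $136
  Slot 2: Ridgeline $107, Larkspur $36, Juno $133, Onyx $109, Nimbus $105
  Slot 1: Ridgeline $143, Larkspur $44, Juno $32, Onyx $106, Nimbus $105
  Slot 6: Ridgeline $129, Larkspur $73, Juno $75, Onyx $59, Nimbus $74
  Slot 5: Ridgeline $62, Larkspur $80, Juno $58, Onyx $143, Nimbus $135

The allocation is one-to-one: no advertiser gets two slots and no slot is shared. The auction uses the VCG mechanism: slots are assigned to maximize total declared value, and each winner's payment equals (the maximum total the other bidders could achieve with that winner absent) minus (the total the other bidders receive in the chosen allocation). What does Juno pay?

Efficient allocation: Ridgeline→Slot 6 ($129), Larkspur→Slot 3 ($133), Juno→Slot 2 ($133), Onyx→Slot 5 ($143), Nimbus→Slot 1 ($105); total welfare W = $643.
Juno receives Slot 2 at value $133, so the others get W − 133 = $510.
Without Juno: best allocation of the remaining 4 bidders over all 5 slots is Ridgeline→Slot 1 ($143), Larkspur→Slot 3 ($133), Onyx→Slot 5 ($143), Nimbus→Slot 2 ($105), total $524.
VCG payment = (others' best without Juno) − (others' welfare with Juno) = 524 − 510 = $14.

Juno pays $14.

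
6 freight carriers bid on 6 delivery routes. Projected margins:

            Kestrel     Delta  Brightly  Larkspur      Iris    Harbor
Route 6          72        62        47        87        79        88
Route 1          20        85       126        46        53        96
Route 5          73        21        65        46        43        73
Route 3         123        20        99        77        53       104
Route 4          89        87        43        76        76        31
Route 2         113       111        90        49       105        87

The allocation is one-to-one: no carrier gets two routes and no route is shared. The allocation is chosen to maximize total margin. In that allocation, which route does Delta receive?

Delta receives Route 4.

This is the linear assignment problem.
Optimal: Kestrel→Route 3 ($123k), Delta→Route 4 ($87k), Brightly→Route 1 ($126k), Larkspur→Route 6 ($87k), Iris→Route 2 ($105k), Harbor→Route 5 ($73k) — total 123+87+126+87+105+73 = $601k.
Row-greedy (each carrier in turn takes its best remaining route) gives $596k, worse by 5.
Next-best assignment: Kestrel→Route 3, Delta→Route 2, Brightly→Route 1, Larkspur→Route 6, Iris→Route 4, Harbor→Route 5 = $596k.
Every other assignment is strictly worse.
Delta's own top route is Route 2 ($111k), but forcing Delta→Route 2 and reassigning the rest optimally gives only $596k — worse by 5.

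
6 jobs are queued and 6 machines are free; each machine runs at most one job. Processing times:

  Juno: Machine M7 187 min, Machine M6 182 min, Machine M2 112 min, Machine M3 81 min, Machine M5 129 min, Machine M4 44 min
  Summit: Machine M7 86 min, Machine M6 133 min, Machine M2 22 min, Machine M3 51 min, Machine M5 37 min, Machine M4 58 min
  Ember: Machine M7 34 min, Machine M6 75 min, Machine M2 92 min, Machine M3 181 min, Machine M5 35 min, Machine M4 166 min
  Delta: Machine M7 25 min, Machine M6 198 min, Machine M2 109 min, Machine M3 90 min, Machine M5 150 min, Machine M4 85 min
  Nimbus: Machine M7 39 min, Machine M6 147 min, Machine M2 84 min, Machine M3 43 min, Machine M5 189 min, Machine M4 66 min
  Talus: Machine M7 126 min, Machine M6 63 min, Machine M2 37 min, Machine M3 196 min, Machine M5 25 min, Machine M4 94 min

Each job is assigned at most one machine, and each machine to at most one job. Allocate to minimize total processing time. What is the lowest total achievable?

Min total: 232 min

This is the linear assignment problem.
Optimal: Juno→Machine M4 (44 min), Summit→Machine M2 (22 min), Ember→Machine M5 (35 min), Delta→Machine M7 (25 min), Nimbus→Machine M3 (43 min), Talus→Machine M6 (63 min) — total 44+22+35+25+43+63 = 232 min.
Min-entry greedy (repeatedly take the single cheapest remaining cell) gives 234 min, worse by 2.
Swapping Ember↔Nimbus (Ember→Machine M3 181 min, Nimbus→Machine M5 189 min) adds 292.
Every other assignment is strictly worse.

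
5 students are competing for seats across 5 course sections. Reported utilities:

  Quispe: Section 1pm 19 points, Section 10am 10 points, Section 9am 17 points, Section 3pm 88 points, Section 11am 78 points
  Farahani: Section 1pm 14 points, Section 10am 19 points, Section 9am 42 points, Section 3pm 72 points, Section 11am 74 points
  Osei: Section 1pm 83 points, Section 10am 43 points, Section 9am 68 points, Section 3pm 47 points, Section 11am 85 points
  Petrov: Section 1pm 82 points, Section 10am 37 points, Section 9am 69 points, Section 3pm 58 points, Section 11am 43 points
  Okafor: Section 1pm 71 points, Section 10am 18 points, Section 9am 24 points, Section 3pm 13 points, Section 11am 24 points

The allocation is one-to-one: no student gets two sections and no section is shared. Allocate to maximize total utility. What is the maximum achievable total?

Max total: 345 points

Optimal: Quispe→Section 3pm (88 points), Farahani→Section 11am (74 points), Osei→Section 10am (43 points), Petrov→Section 9am (69 points), Okafor→Section 1pm (71 points) — total 88+74+43+69+71 = 345 points.
Column-greedy (each section in turn goes to its best remaining student) gives 274 points, worse by 71.
Checked against all permutations: 345 points is optimal.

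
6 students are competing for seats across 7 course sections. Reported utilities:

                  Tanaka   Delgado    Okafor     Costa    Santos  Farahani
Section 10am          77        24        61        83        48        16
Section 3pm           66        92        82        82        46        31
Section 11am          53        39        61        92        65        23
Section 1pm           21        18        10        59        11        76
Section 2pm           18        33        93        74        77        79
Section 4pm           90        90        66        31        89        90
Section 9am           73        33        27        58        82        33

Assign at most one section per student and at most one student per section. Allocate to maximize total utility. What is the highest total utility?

This is the linear assignment problem.
Optimal: Tanaka→Section 10am (77 points), Delgado→Section 3pm (92 points), Okafor→Section 2pm (93 points), Costa→Section 11am (92 points), Santos→Section 9am (82 points), Farahani→Section 4pm (90 points) — total 77+92+93+92+82+90 = 526 points.
Column-greedy (each section in turn goes to its best remaining student) gives 499 points, worse by 27.
Swapping Santos↔Costa (Santos→Section 11am 65 points, Costa→Section 9am 58 points) loses 51.
Checked against all permutations: 526 points is optimal.

Maximum total: 526 points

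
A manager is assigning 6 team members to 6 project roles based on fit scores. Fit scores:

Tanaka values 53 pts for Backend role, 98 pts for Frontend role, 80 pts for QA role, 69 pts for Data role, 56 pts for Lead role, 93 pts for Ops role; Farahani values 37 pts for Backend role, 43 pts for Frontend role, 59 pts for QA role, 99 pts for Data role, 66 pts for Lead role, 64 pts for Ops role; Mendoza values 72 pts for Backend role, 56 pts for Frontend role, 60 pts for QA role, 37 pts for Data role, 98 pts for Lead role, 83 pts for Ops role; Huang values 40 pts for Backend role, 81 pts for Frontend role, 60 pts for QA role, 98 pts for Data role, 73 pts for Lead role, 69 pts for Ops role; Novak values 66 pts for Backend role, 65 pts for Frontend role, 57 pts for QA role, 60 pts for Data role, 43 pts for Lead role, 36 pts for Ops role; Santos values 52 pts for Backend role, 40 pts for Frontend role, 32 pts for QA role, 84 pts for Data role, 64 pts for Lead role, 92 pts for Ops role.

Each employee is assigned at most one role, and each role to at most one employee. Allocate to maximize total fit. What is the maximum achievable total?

Treat this as an assignment problem: match each employee to one role.
Optimal: Tanaka→QA role (80 pts), Farahani→Data role (99 pts), Mendoza→Lead role (98 pts), Huang→Frontend role (81 pts), Novak→Backend role (66 pts), Santos→Ops role (92 pts) — total 80+99+98+81+66+92 = 516 pts.
Max-entry greedy (repeatedly take the single best remaining cell) gives 513 pts, worse by 3.
Swapping Huang↔Mendoza (Huang→Lead role 73 pts, Mendoza→Frontend role 56 pts) loses 50.
Every other assignment is strictly worse.

Max total: 516 pts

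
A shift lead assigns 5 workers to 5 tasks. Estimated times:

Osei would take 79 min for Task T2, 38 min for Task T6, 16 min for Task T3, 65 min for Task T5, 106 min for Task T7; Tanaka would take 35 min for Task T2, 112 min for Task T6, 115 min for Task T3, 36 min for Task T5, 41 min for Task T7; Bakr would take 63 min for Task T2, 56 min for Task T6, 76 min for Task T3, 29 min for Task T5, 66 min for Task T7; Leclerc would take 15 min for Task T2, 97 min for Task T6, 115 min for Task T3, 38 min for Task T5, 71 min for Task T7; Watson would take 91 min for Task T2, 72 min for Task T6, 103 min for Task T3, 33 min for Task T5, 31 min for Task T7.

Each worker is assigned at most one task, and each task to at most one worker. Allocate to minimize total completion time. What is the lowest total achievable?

This is the linear assignment problem.
Optimal: Osei→Task T3 (16 min), Tanaka→Task T5 (36 min), Bakr→Task T6 (56 min), Leclerc→Task T2 (15 min), Watson→Task T7 (31 min) — total 16+36+56+15+31 = 154 min.
Column-greedy (each task in turn goes to its cheapest remaining worker) gives 203 min, worse by 49.
Next-best assignment: Osei→Task T3, Tanaka→Task T7, Bakr→Task T6, Leclerc→Task T2, Watson→Task T5 = 161 min.
Swapping Bakr↔Osei (Bakr→Task T3 76 min, Osei→Task T6 38 min) adds 42.
No other one-to-one assignment undercuts 154 min.

Min total: 154 min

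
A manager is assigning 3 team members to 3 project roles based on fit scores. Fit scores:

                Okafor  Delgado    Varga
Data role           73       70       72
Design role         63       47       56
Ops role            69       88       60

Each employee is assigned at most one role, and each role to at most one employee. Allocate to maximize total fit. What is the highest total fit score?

Max total: 223 pts

Optimal: Okafor→Design role (63 pts), Delgado→Ops role (88 pts), Varga→Data role (72 pts) — total 63+88+72 = 223 pts.
Column-greedy (each role in turn goes to its best remaining employee) gives 217 pts, worse by 6.
Swapping Delgado↔Okafor (Delgado→Design role 47 pts, Okafor→Ops role 69 pts) loses 35.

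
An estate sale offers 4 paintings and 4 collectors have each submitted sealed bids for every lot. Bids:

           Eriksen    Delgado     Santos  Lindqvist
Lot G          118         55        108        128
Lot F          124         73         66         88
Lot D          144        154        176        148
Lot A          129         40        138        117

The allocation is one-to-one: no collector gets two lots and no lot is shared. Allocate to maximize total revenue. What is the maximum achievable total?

Maximum total: $544

Optimal: Eriksen→Lot F ($124), Delgado→Lot D ($154), Santos→Lot A ($138), Lindqvist→Lot G ($128) — total 124+154+138+128 = $544.
Max-entry greedy (repeatedly take the single best remaining cell) gives $506, worse by 38.
Next-best assignment: Eriksen→Lot A, Delgado→Lot F, Santos→Lot D, Lindqvist→Lot G = $506.
Checked against all permutations: $544 is optimal.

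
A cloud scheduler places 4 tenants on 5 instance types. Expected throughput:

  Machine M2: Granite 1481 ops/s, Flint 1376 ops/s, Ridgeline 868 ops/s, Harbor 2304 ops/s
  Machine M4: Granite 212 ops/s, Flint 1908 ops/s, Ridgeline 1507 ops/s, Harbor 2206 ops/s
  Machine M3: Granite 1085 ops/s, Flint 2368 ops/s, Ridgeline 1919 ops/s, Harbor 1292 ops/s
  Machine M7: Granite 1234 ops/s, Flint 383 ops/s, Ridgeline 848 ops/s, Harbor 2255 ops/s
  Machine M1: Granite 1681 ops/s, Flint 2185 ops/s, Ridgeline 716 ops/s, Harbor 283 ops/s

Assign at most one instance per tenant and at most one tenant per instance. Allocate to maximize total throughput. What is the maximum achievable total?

Optimal: Granite→Machine M1 (1681 ops/s), Flint→Machine M3 (2368 ops/s), Ridgeline→Machine M4 (1507 ops/s), Harbor→Machine M2 (2304 ops/s) — total 1681+2368+1507+2304 = 7860 ops/s.
Column-greedy (each instance in turn goes to its best remaining tenant) gives 7365 ops/s, worse by 495.
Swapping Granite↔Harbor (Granite→Machine M2 1481 ops/s, Harbor→Machine M1 283 ops/s) loses 2221.

Maximum total: 7860 ops/s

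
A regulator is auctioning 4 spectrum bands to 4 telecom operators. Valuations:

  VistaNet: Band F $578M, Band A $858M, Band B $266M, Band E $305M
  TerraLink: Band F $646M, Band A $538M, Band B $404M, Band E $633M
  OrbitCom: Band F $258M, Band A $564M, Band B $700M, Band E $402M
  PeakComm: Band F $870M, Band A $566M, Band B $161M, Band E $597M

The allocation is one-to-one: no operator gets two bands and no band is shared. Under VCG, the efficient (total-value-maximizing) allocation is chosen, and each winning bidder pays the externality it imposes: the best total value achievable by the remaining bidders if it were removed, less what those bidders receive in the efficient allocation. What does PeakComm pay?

PeakComm pays $13M.

Efficient allocation: VistaNet→Band A ($858M), TerraLink→Band E ($633M), OrbitCom→Band B ($700M), PeakComm→Band F ($870M); total welfare W = $3061M.
PeakComm receives Band F at value $870M, so the others get W − 870 = $2191M.
Without PeakComm: best allocation of the remaining 3 bidders over all 4 bands is VistaNet→Band A ($858M), TerraLink→Band F ($646M), OrbitCom→Band B ($700M), total $2204M.
VCG payment = (others' best without PeakComm) − (others' welfare with PeakComm) = 2204 − 2191 = $13M.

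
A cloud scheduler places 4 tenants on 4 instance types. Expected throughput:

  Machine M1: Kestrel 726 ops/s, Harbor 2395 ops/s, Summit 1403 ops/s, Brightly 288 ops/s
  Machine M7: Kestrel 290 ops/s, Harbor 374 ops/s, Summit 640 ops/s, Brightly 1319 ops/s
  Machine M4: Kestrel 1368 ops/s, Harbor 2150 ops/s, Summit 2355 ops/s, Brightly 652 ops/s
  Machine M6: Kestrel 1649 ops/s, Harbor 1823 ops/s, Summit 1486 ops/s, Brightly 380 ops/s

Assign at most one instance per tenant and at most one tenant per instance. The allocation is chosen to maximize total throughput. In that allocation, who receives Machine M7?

Optimal: Kestrel→Machine M6 (1649 ops/s), Harbor→Machine M1 (2395 ops/s), Summit→Machine M4 (2355 ops/s), Brightly→Machine M7 (1319 ops/s) — total 1649+2395+2355+1319 = 7718 ops/s.
Swapping Brightly↔Kestrel (Brightly→Machine M6 380 ops/s, Kestrel→Machine M7 290 ops/s) loses 2298.

Brightly receives Machine M7.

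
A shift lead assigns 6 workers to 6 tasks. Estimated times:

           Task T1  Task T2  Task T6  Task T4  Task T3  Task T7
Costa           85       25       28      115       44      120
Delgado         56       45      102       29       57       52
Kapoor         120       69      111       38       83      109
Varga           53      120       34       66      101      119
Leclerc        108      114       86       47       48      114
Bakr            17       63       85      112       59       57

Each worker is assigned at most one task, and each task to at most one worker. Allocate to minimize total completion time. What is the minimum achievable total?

Minimum total: 214 min

Optimal: Costa→Task T2 (25 min), Delgado→Task T7 (52 min), Kapoor→Task T4 (38 min), Varga→Task T6 (34 min), Leclerc→Task T3 (48 min), Bakr→Task T1 (17 min) — total 25+52+38+34+48+17 = 214 min.
Row-greedy (each worker in turn takes its cheapest remaining task) gives 336 min, worse by 122.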